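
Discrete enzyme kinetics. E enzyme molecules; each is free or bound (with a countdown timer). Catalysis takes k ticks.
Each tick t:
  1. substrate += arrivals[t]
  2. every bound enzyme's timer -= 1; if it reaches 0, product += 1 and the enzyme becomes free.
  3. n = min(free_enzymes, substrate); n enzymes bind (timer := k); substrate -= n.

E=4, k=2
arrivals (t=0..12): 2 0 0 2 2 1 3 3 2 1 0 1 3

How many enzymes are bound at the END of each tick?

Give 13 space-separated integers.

t=0: arr=2 -> substrate=0 bound=2 product=0
t=1: arr=0 -> substrate=0 bound=2 product=0
t=2: arr=0 -> substrate=0 bound=0 product=2
t=3: arr=2 -> substrate=0 bound=2 product=2
t=4: arr=2 -> substrate=0 bound=4 product=2
t=5: arr=1 -> substrate=0 bound=3 product=4
t=6: arr=3 -> substrate=0 bound=4 product=6
t=7: arr=3 -> substrate=2 bound=4 product=7
t=8: arr=2 -> substrate=1 bound=4 product=10
t=9: arr=1 -> substrate=1 bound=4 product=11
t=10: arr=0 -> substrate=0 bound=2 product=14
t=11: arr=1 -> substrate=0 bound=2 product=15
t=12: arr=3 -> substrate=0 bound=4 product=16

Answer: 2 2 0 2 4 3 4 4 4 4 2 2 4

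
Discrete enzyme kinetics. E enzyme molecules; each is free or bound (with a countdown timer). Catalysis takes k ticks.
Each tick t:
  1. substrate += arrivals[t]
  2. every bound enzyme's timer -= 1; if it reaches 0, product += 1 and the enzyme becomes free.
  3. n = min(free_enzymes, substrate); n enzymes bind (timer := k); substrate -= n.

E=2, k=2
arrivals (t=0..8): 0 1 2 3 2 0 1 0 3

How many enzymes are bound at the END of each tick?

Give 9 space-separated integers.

Answer: 0 1 2 2 2 2 2 2 2

Derivation:
t=0: arr=0 -> substrate=0 bound=0 product=0
t=1: arr=1 -> substrate=0 bound=1 product=0
t=2: arr=2 -> substrate=1 bound=2 product=0
t=3: arr=3 -> substrate=3 bound=2 product=1
t=4: arr=2 -> substrate=4 bound=2 product=2
t=5: arr=0 -> substrate=3 bound=2 product=3
t=6: arr=1 -> substrate=3 bound=2 product=4
t=7: arr=0 -> substrate=2 bound=2 product=5
t=8: arr=3 -> substrate=4 bound=2 product=6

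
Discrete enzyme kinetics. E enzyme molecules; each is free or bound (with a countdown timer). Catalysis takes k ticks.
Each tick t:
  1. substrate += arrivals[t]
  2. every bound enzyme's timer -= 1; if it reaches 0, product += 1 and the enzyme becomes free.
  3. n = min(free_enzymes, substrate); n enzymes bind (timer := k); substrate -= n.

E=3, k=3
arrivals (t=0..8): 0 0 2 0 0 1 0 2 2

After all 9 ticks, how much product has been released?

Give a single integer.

Answer: 3

Derivation:
t=0: arr=0 -> substrate=0 bound=0 product=0
t=1: arr=0 -> substrate=0 bound=0 product=0
t=2: arr=2 -> substrate=0 bound=2 product=0
t=3: arr=0 -> substrate=0 bound=2 product=0
t=4: arr=0 -> substrate=0 bound=2 product=0
t=5: arr=1 -> substrate=0 bound=1 product=2
t=6: arr=0 -> substrate=0 bound=1 product=2
t=7: arr=2 -> substrate=0 bound=3 product=2
t=8: arr=2 -> substrate=1 bound=3 product=3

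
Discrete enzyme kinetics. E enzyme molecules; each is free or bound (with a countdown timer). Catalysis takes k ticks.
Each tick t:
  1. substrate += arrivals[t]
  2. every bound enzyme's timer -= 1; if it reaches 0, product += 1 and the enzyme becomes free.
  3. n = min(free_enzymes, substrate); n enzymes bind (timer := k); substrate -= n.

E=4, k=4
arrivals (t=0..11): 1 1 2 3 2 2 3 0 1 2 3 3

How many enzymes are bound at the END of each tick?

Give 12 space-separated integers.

t=0: arr=1 -> substrate=0 bound=1 product=0
t=1: arr=1 -> substrate=0 bound=2 product=0
t=2: arr=2 -> substrate=0 bound=4 product=0
t=3: arr=3 -> substrate=3 bound=4 product=0
t=4: arr=2 -> substrate=4 bound=4 product=1
t=5: arr=2 -> substrate=5 bound=4 product=2
t=6: arr=3 -> substrate=6 bound=4 product=4
t=7: arr=0 -> substrate=6 bound=4 product=4
t=8: arr=1 -> substrate=6 bound=4 product=5
t=9: arr=2 -> substrate=7 bound=4 product=6
t=10: arr=3 -> substrate=8 bound=4 product=8
t=11: arr=3 -> substrate=11 bound=4 product=8

Answer: 1 2 4 4 4 4 4 4 4 4 4 4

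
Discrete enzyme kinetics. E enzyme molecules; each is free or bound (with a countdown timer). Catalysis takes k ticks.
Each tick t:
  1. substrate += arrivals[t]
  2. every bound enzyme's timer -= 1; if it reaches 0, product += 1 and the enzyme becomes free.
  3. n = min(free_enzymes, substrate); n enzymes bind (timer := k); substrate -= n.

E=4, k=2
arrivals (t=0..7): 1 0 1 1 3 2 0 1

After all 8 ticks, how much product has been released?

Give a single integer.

Answer: 7

Derivation:
t=0: arr=1 -> substrate=0 bound=1 product=0
t=1: arr=0 -> substrate=0 bound=1 product=0
t=2: arr=1 -> substrate=0 bound=1 product=1
t=3: arr=1 -> substrate=0 bound=2 product=1
t=4: arr=3 -> substrate=0 bound=4 product=2
t=5: arr=2 -> substrate=1 bound=4 product=3
t=6: arr=0 -> substrate=0 bound=2 product=6
t=7: arr=1 -> substrate=0 bound=2 product=7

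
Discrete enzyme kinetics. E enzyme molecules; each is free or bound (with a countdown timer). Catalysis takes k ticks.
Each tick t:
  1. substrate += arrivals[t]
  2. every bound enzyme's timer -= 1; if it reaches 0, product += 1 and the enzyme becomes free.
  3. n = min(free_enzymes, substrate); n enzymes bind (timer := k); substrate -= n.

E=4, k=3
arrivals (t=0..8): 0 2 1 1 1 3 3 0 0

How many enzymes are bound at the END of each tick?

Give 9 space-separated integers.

t=0: arr=0 -> substrate=0 bound=0 product=0
t=1: arr=2 -> substrate=0 bound=2 product=0
t=2: arr=1 -> substrate=0 bound=3 product=0
t=3: arr=1 -> substrate=0 bound=4 product=0
t=4: arr=1 -> substrate=0 bound=3 product=2
t=5: arr=3 -> substrate=1 bound=4 product=3
t=6: arr=3 -> substrate=3 bound=4 product=4
t=7: arr=0 -> substrate=2 bound=4 product=5
t=8: arr=0 -> substrate=0 bound=4 product=7

Answer: 0 2 3 4 3 4 4 4 4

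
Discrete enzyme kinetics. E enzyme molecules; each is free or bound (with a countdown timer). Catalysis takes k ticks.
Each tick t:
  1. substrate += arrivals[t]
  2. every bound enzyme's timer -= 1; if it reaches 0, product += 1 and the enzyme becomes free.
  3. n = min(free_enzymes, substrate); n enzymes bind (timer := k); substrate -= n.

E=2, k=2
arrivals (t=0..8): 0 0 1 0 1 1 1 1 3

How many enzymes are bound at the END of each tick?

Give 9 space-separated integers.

t=0: arr=0 -> substrate=0 bound=0 product=0
t=1: arr=0 -> substrate=0 bound=0 product=0
t=2: arr=1 -> substrate=0 bound=1 product=0
t=3: arr=0 -> substrate=0 bound=1 product=0
t=4: arr=1 -> substrate=0 bound=1 product=1
t=5: arr=1 -> substrate=0 bound=2 product=1
t=6: arr=1 -> substrate=0 bound=2 product=2
t=7: arr=1 -> substrate=0 bound=2 product=3
t=8: arr=3 -> substrate=2 bound=2 product=4

Answer: 0 0 1 1 1 2 2 2 2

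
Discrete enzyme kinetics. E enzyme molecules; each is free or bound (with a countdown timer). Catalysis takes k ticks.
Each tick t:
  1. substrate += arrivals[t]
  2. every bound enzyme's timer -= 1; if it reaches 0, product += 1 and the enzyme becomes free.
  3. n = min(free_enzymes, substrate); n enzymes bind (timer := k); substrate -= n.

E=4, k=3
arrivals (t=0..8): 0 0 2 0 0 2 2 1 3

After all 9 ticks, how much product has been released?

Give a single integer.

Answer: 4

Derivation:
t=0: arr=0 -> substrate=0 bound=0 product=0
t=1: arr=0 -> substrate=0 bound=0 product=0
t=2: arr=2 -> substrate=0 bound=2 product=0
t=3: arr=0 -> substrate=0 bound=2 product=0
t=4: arr=0 -> substrate=0 bound=2 product=0
t=5: arr=2 -> substrate=0 bound=2 product=2
t=6: arr=2 -> substrate=0 bound=4 product=2
t=7: arr=1 -> substrate=1 bound=4 product=2
t=8: arr=3 -> substrate=2 bound=4 product=4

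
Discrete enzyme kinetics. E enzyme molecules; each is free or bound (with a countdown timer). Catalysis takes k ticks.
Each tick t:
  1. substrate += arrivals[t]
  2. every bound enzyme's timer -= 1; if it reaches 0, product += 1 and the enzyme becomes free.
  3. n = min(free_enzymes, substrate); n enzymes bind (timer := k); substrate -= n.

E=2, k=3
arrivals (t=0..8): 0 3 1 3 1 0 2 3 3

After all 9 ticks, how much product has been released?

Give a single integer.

t=0: arr=0 -> substrate=0 bound=0 product=0
t=1: arr=3 -> substrate=1 bound=2 product=0
t=2: arr=1 -> substrate=2 bound=2 product=0
t=3: arr=3 -> substrate=5 bound=2 product=0
t=4: arr=1 -> substrate=4 bound=2 product=2
t=5: arr=0 -> substrate=4 bound=2 product=2
t=6: arr=2 -> substrate=6 bound=2 product=2
t=7: arr=3 -> substrate=7 bound=2 product=4
t=8: arr=3 -> substrate=10 bound=2 product=4

Answer: 4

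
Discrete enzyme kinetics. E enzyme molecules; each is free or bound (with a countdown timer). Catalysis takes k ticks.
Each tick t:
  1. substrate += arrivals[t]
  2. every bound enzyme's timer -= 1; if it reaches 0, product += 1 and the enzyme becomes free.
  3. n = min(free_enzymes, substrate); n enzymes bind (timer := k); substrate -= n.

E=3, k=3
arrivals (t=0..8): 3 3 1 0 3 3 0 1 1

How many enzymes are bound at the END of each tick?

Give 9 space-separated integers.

Answer: 3 3 3 3 3 3 3 3 3

Derivation:
t=0: arr=3 -> substrate=0 bound=3 product=0
t=1: arr=3 -> substrate=3 bound=3 product=0
t=2: arr=1 -> substrate=4 bound=3 product=0
t=3: arr=0 -> substrate=1 bound=3 product=3
t=4: arr=3 -> substrate=4 bound=3 product=3
t=5: arr=3 -> substrate=7 bound=3 product=3
t=6: arr=0 -> substrate=4 bound=3 product=6
t=7: arr=1 -> substrate=5 bound=3 product=6
t=8: arr=1 -> substrate=6 bound=3 product=6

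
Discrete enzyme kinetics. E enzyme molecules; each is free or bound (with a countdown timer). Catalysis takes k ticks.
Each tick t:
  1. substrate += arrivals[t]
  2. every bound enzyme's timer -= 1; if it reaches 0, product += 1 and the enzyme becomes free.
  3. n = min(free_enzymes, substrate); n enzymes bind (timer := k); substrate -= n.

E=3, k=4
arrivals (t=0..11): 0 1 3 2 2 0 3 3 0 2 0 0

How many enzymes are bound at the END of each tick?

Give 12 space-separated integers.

t=0: arr=0 -> substrate=0 bound=0 product=0
t=1: arr=1 -> substrate=0 bound=1 product=0
t=2: arr=3 -> substrate=1 bound=3 product=0
t=3: arr=2 -> substrate=3 bound=3 product=0
t=4: arr=2 -> substrate=5 bound=3 product=0
t=5: arr=0 -> substrate=4 bound=3 product=1
t=6: arr=3 -> substrate=5 bound=3 product=3
t=7: arr=3 -> substrate=8 bound=3 product=3
t=8: arr=0 -> substrate=8 bound=3 product=3
t=9: arr=2 -> substrate=9 bound=3 product=4
t=10: arr=0 -> substrate=7 bound=3 product=6
t=11: arr=0 -> substrate=7 bound=3 product=6

Answer: 0 1 3 3 3 3 3 3 3 3 3 3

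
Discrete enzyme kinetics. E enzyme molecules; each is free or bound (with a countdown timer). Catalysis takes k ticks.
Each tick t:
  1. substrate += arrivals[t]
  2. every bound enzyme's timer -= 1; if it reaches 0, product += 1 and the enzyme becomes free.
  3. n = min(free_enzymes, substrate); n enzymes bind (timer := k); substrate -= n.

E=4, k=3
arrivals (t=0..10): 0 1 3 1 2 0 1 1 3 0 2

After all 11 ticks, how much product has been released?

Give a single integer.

t=0: arr=0 -> substrate=0 bound=0 product=0
t=1: arr=1 -> substrate=0 bound=1 product=0
t=2: arr=3 -> substrate=0 bound=4 product=0
t=3: arr=1 -> substrate=1 bound=4 product=0
t=4: arr=2 -> substrate=2 bound=4 product=1
t=5: arr=0 -> substrate=0 bound=3 product=4
t=6: arr=1 -> substrate=0 bound=4 product=4
t=7: arr=1 -> substrate=0 bound=4 product=5
t=8: arr=3 -> substrate=1 bound=4 product=7
t=9: arr=0 -> substrate=0 bound=4 product=8
t=10: arr=2 -> substrate=1 bound=4 product=9

Answer: 9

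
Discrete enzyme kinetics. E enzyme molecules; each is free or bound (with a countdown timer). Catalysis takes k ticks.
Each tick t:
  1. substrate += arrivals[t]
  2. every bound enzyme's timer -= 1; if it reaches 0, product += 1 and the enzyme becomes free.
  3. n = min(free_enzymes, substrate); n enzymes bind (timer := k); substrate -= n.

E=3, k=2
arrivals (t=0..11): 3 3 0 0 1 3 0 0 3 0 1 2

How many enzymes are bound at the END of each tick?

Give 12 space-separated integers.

t=0: arr=3 -> substrate=0 bound=3 product=0
t=1: arr=3 -> substrate=3 bound=3 product=0
t=2: arr=0 -> substrate=0 bound=3 product=3
t=3: arr=0 -> substrate=0 bound=3 product=3
t=4: arr=1 -> substrate=0 bound=1 product=6
t=5: arr=3 -> substrate=1 bound=3 product=6
t=6: arr=0 -> substrate=0 bound=3 product=7
t=7: arr=0 -> substrate=0 bound=1 product=9
t=8: arr=3 -> substrate=0 bound=3 product=10
t=9: arr=0 -> substrate=0 bound=3 product=10
t=10: arr=1 -> substrate=0 bound=1 product=13
t=11: arr=2 -> substrate=0 bound=3 product=13

Answer: 3 3 3 3 1 3 3 1 3 3 1 3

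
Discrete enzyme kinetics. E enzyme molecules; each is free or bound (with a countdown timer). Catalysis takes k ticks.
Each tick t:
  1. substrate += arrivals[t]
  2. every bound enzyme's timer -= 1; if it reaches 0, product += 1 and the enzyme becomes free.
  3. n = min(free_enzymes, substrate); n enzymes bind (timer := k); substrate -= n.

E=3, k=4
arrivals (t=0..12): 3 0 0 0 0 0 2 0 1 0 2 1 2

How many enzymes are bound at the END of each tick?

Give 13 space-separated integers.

Answer: 3 3 3 3 0 0 2 2 3 3 3 3 3

Derivation:
t=0: arr=3 -> substrate=0 bound=3 product=0
t=1: arr=0 -> substrate=0 bound=3 product=0
t=2: arr=0 -> substrate=0 bound=3 product=0
t=3: arr=0 -> substrate=0 bound=3 product=0
t=4: arr=0 -> substrate=0 bound=0 product=3
t=5: arr=0 -> substrate=0 bound=0 product=3
t=6: arr=2 -> substrate=0 bound=2 product=3
t=7: arr=0 -> substrate=0 bound=2 product=3
t=8: arr=1 -> substrate=0 bound=3 product=3
t=9: arr=0 -> substrate=0 bound=3 product=3
t=10: arr=2 -> substrate=0 bound=3 product=5
t=11: arr=1 -> substrate=1 bound=3 product=5
t=12: arr=2 -> substrate=2 bound=3 product=6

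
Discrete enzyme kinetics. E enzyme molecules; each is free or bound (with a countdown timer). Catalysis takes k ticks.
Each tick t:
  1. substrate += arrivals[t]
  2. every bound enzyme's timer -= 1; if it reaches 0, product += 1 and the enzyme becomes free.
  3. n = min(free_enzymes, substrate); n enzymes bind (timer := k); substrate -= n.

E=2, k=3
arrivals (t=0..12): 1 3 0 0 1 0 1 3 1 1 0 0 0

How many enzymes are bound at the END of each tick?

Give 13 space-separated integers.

t=0: arr=1 -> substrate=0 bound=1 product=0
t=1: arr=3 -> substrate=2 bound=2 product=0
t=2: arr=0 -> substrate=2 bound=2 product=0
t=3: arr=0 -> substrate=1 bound=2 product=1
t=4: arr=1 -> substrate=1 bound=2 product=2
t=5: arr=0 -> substrate=1 bound=2 product=2
t=6: arr=1 -> substrate=1 bound=2 product=3
t=7: arr=3 -> substrate=3 bound=2 product=4
t=8: arr=1 -> substrate=4 bound=2 product=4
t=9: arr=1 -> substrate=4 bound=2 product=5
t=10: arr=0 -> substrate=3 bound=2 product=6
t=11: arr=0 -> substrate=3 bound=2 product=6
t=12: arr=0 -> substrate=2 bound=2 product=7

Answer: 1 2 2 2 2 2 2 2 2 2 2 2 2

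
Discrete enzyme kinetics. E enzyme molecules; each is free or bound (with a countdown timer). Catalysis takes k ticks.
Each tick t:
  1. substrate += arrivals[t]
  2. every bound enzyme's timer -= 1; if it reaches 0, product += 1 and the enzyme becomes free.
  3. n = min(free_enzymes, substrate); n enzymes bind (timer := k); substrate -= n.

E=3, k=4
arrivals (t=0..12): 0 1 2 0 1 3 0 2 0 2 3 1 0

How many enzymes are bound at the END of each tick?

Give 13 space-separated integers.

t=0: arr=0 -> substrate=0 bound=0 product=0
t=1: arr=1 -> substrate=0 bound=1 product=0
t=2: arr=2 -> substrate=0 bound=3 product=0
t=3: arr=0 -> substrate=0 bound=3 product=0
t=4: arr=1 -> substrate=1 bound=3 product=0
t=5: arr=3 -> substrate=3 bound=3 product=1
t=6: arr=0 -> substrate=1 bound=3 product=3
t=7: arr=2 -> substrate=3 bound=3 product=3
t=8: arr=0 -> substrate=3 bound=3 product=3
t=9: arr=2 -> substrate=4 bound=3 product=4
t=10: arr=3 -> substrate=5 bound=3 product=6
t=11: arr=1 -> substrate=6 bound=3 product=6
t=12: arr=0 -> substrate=6 bound=3 product=6

Answer: 0 1 3 3 3 3 3 3 3 3 3 3 3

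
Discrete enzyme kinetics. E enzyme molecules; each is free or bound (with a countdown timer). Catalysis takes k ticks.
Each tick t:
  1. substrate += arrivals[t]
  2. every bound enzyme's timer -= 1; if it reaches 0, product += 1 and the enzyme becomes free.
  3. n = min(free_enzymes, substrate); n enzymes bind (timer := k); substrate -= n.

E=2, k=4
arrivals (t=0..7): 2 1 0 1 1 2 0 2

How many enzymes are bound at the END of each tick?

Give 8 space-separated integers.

t=0: arr=2 -> substrate=0 bound=2 product=0
t=1: arr=1 -> substrate=1 bound=2 product=0
t=2: arr=0 -> substrate=1 bound=2 product=0
t=3: arr=1 -> substrate=2 bound=2 product=0
t=4: arr=1 -> substrate=1 bound=2 product=2
t=5: arr=2 -> substrate=3 bound=2 product=2
t=6: arr=0 -> substrate=3 bound=2 product=2
t=7: arr=2 -> substrate=5 bound=2 product=2

Answer: 2 2 2 2 2 2 2 2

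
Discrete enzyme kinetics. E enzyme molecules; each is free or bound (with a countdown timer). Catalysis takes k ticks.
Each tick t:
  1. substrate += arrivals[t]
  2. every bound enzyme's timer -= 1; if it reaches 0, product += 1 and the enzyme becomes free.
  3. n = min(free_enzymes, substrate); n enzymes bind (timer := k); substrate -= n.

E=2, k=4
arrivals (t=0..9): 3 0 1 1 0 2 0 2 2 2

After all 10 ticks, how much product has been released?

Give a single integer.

t=0: arr=3 -> substrate=1 bound=2 product=0
t=1: arr=0 -> substrate=1 bound=2 product=0
t=2: arr=1 -> substrate=2 bound=2 product=0
t=3: arr=1 -> substrate=3 bound=2 product=0
t=4: arr=0 -> substrate=1 bound=2 product=2
t=5: arr=2 -> substrate=3 bound=2 product=2
t=6: arr=0 -> substrate=3 bound=2 product=2
t=7: arr=2 -> substrate=5 bound=2 product=2
t=8: arr=2 -> substrate=5 bound=2 product=4
t=9: arr=2 -> substrate=7 bound=2 product=4

Answer: 4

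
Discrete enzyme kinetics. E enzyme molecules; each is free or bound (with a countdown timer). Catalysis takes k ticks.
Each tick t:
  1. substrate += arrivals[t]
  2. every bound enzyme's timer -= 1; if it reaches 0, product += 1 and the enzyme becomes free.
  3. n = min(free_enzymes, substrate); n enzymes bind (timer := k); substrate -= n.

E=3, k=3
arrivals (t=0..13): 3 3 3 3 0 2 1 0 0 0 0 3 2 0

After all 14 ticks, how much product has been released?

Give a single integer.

t=0: arr=3 -> substrate=0 bound=3 product=0
t=1: arr=3 -> substrate=3 bound=3 product=0
t=2: arr=3 -> substrate=6 bound=3 product=0
t=3: arr=3 -> substrate=6 bound=3 product=3
t=4: arr=0 -> substrate=6 bound=3 product=3
t=5: arr=2 -> substrate=8 bound=3 product=3
t=6: arr=1 -> substrate=6 bound=3 product=6
t=7: arr=0 -> substrate=6 bound=3 product=6
t=8: arr=0 -> substrate=6 bound=3 product=6
t=9: arr=0 -> substrate=3 bound=3 product=9
t=10: arr=0 -> substrate=3 bound=3 product=9
t=11: arr=3 -> substrate=6 bound=3 product=9
t=12: arr=2 -> substrate=5 bound=3 product=12
t=13: arr=0 -> substrate=5 bound=3 product=12

Answer: 12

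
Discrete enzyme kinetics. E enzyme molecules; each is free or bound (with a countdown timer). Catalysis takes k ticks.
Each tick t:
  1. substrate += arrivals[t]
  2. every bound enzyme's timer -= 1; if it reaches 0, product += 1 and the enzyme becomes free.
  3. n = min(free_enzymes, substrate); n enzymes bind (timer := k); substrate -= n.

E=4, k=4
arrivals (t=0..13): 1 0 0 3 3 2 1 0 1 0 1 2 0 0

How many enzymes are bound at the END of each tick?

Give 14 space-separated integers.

Answer: 1 1 1 4 4 4 4 4 4 4 4 4 4 4

Derivation:
t=0: arr=1 -> substrate=0 bound=1 product=0
t=1: arr=0 -> substrate=0 bound=1 product=0
t=2: arr=0 -> substrate=0 bound=1 product=0
t=3: arr=3 -> substrate=0 bound=4 product=0
t=4: arr=3 -> substrate=2 bound=4 product=1
t=5: arr=2 -> substrate=4 bound=4 product=1
t=6: arr=1 -> substrate=5 bound=4 product=1
t=7: arr=0 -> substrate=2 bound=4 product=4
t=8: arr=1 -> substrate=2 bound=4 product=5
t=9: arr=0 -> substrate=2 bound=4 product=5
t=10: arr=1 -> substrate=3 bound=4 product=5
t=11: arr=2 -> substrate=2 bound=4 product=8
t=12: arr=0 -> substrate=1 bound=4 product=9
t=13: arr=0 -> substrate=1 bound=4 product=9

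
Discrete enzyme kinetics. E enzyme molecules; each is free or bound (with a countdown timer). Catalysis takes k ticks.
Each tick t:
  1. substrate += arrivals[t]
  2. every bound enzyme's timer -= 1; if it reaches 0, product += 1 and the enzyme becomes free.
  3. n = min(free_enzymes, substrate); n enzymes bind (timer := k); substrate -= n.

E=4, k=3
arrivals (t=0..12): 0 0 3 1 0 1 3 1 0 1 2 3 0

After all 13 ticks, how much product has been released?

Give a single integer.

Answer: 10

Derivation:
t=0: arr=0 -> substrate=0 bound=0 product=0
t=1: arr=0 -> substrate=0 bound=0 product=0
t=2: arr=3 -> substrate=0 bound=3 product=0
t=3: arr=1 -> substrate=0 bound=4 product=0
t=4: arr=0 -> substrate=0 bound=4 product=0
t=5: arr=1 -> substrate=0 bound=2 product=3
t=6: arr=3 -> substrate=0 bound=4 product=4
t=7: arr=1 -> substrate=1 bound=4 product=4
t=8: arr=0 -> substrate=0 bound=4 product=5
t=9: arr=1 -> substrate=0 bound=2 product=8
t=10: arr=2 -> substrate=0 bound=4 product=8
t=11: arr=3 -> substrate=2 bound=4 product=9
t=12: arr=0 -> substrate=1 bound=4 product=10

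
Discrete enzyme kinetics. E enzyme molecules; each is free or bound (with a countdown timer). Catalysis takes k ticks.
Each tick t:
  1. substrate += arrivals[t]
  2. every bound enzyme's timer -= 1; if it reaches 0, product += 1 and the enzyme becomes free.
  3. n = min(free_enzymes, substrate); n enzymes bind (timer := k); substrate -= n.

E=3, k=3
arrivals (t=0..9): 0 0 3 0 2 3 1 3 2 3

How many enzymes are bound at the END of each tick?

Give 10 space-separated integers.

Answer: 0 0 3 3 3 3 3 3 3 3

Derivation:
t=0: arr=0 -> substrate=0 bound=0 product=0
t=1: arr=0 -> substrate=0 bound=0 product=0
t=2: arr=3 -> substrate=0 bound=3 product=0
t=3: arr=0 -> substrate=0 bound=3 product=0
t=4: arr=2 -> substrate=2 bound=3 product=0
t=5: arr=3 -> substrate=2 bound=3 product=3
t=6: arr=1 -> substrate=3 bound=3 product=3
t=7: arr=3 -> substrate=6 bound=3 product=3
t=8: arr=2 -> substrate=5 bound=3 product=6
t=9: arr=3 -> substrate=8 bound=3 product=6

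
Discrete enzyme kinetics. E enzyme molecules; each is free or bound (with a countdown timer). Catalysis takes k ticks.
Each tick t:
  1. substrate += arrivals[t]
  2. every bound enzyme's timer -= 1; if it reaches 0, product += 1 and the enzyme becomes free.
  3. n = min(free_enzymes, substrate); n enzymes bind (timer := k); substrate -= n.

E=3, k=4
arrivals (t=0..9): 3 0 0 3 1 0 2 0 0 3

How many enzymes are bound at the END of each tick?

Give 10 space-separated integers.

Answer: 3 3 3 3 3 3 3 3 3 3

Derivation:
t=0: arr=3 -> substrate=0 bound=3 product=0
t=1: arr=0 -> substrate=0 bound=3 product=0
t=2: arr=0 -> substrate=0 bound=3 product=0
t=3: arr=3 -> substrate=3 bound=3 product=0
t=4: arr=1 -> substrate=1 bound=3 product=3
t=5: arr=0 -> substrate=1 bound=3 product=3
t=6: arr=2 -> substrate=3 bound=3 product=3
t=7: arr=0 -> substrate=3 bound=3 product=3
t=8: arr=0 -> substrate=0 bound=3 product=6
t=9: arr=3 -> substrate=3 bound=3 product=6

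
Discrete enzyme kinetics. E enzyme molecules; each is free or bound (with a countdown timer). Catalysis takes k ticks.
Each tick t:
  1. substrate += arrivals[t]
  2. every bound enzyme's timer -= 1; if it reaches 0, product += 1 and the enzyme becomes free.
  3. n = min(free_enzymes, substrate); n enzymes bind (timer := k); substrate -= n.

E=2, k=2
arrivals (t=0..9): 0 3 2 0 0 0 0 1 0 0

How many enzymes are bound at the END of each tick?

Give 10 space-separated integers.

Answer: 0 2 2 2 2 1 1 1 1 0

Derivation:
t=0: arr=0 -> substrate=0 bound=0 product=0
t=1: arr=3 -> substrate=1 bound=2 product=0
t=2: arr=2 -> substrate=3 bound=2 product=0
t=3: arr=0 -> substrate=1 bound=2 product=2
t=4: arr=0 -> substrate=1 bound=2 product=2
t=5: arr=0 -> substrate=0 bound=1 product=4
t=6: arr=0 -> substrate=0 bound=1 product=4
t=7: arr=1 -> substrate=0 bound=1 product=5
t=8: arr=0 -> substrate=0 bound=1 product=5
t=9: arr=0 -> substrate=0 bound=0 product=6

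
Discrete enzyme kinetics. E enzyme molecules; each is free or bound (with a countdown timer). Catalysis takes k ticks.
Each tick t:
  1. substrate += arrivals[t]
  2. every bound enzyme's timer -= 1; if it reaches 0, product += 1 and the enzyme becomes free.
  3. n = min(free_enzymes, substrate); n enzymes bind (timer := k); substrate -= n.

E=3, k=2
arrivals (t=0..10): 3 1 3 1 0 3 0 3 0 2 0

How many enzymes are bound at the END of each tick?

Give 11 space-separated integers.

Answer: 3 3 3 3 2 3 3 3 3 3 2

Derivation:
t=0: arr=3 -> substrate=0 bound=3 product=0
t=1: arr=1 -> substrate=1 bound=3 product=0
t=2: arr=3 -> substrate=1 bound=3 product=3
t=3: arr=1 -> substrate=2 bound=3 product=3
t=4: arr=0 -> substrate=0 bound=2 product=6
t=5: arr=3 -> substrate=2 bound=3 product=6
t=6: arr=0 -> substrate=0 bound=3 product=8
t=7: arr=3 -> substrate=2 bound=3 product=9
t=8: arr=0 -> substrate=0 bound=3 product=11
t=9: arr=2 -> substrate=1 bound=3 product=12
t=10: arr=0 -> substrate=0 bound=2 product=14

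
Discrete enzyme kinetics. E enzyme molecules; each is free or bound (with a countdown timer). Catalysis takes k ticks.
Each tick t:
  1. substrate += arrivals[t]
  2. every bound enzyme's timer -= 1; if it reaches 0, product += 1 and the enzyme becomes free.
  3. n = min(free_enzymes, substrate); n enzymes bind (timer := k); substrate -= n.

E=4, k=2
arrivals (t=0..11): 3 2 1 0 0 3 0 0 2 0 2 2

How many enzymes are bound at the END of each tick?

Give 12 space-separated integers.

t=0: arr=3 -> substrate=0 bound=3 product=0
t=1: arr=2 -> substrate=1 bound=4 product=0
t=2: arr=1 -> substrate=0 bound=3 product=3
t=3: arr=0 -> substrate=0 bound=2 product=4
t=4: arr=0 -> substrate=0 bound=0 product=6
t=5: arr=3 -> substrate=0 bound=3 product=6
t=6: arr=0 -> substrate=0 bound=3 product=6
t=7: arr=0 -> substrate=0 bound=0 product=9
t=8: arr=2 -> substrate=0 bound=2 product=9
t=9: arr=0 -> substrate=0 bound=2 product=9
t=10: arr=2 -> substrate=0 bound=2 product=11
t=11: arr=2 -> substrate=0 bound=4 product=11

Answer: 3 4 3 2 0 3 3 0 2 2 2 4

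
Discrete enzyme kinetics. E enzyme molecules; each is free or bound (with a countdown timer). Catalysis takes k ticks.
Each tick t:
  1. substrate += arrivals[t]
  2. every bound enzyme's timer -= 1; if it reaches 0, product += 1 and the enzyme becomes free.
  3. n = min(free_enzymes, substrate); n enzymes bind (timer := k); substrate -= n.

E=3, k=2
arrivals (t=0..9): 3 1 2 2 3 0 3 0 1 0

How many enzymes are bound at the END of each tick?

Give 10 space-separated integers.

Answer: 3 3 3 3 3 3 3 3 3 3

Derivation:
t=0: arr=3 -> substrate=0 bound=3 product=0
t=1: arr=1 -> substrate=1 bound=3 product=0
t=2: arr=2 -> substrate=0 bound=3 product=3
t=3: arr=2 -> substrate=2 bound=3 product=3
t=4: arr=3 -> substrate=2 bound=3 product=6
t=5: arr=0 -> substrate=2 bound=3 product=6
t=6: arr=3 -> substrate=2 bound=3 product=9
t=7: arr=0 -> substrate=2 bound=3 product=9
t=8: arr=1 -> substrate=0 bound=3 product=12
t=9: arr=0 -> substrate=0 bound=3 product=12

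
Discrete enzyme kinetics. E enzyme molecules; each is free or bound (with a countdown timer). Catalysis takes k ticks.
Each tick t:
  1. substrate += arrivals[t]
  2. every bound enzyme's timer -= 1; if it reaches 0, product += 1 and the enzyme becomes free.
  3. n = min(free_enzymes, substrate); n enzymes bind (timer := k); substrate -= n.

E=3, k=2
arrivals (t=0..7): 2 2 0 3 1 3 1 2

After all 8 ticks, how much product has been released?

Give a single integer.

Answer: 9

Derivation:
t=0: arr=2 -> substrate=0 bound=2 product=0
t=1: arr=2 -> substrate=1 bound=3 product=0
t=2: arr=0 -> substrate=0 bound=2 product=2
t=3: arr=3 -> substrate=1 bound=3 product=3
t=4: arr=1 -> substrate=1 bound=3 product=4
t=5: arr=3 -> substrate=2 bound=3 product=6
t=6: arr=1 -> substrate=2 bound=3 product=7
t=7: arr=2 -> substrate=2 bound=3 product=9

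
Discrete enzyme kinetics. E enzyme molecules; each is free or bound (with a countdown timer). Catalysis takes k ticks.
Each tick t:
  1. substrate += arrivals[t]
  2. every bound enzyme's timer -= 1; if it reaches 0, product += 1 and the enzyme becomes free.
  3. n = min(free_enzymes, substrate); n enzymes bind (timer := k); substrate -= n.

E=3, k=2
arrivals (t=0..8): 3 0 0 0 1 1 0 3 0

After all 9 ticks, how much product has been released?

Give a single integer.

t=0: arr=3 -> substrate=0 bound=3 product=0
t=1: arr=0 -> substrate=0 bound=3 product=0
t=2: arr=0 -> substrate=0 bound=0 product=3
t=3: arr=0 -> substrate=0 bound=0 product=3
t=4: arr=1 -> substrate=0 bound=1 product=3
t=5: arr=1 -> substrate=0 bound=2 product=3
t=6: arr=0 -> substrate=0 bound=1 product=4
t=7: arr=3 -> substrate=0 bound=3 product=5
t=8: arr=0 -> substrate=0 bound=3 product=5

Answer: 5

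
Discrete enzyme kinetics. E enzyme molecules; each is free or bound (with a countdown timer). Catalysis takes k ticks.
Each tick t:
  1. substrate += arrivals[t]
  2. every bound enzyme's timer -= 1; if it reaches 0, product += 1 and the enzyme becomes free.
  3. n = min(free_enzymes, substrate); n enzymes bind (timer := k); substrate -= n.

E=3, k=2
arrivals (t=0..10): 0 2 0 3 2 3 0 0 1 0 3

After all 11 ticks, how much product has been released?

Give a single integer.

Answer: 11

Derivation:
t=0: arr=0 -> substrate=0 bound=0 product=0
t=1: arr=2 -> substrate=0 bound=2 product=0
t=2: arr=0 -> substrate=0 bound=2 product=0
t=3: arr=3 -> substrate=0 bound=3 product=2
t=4: arr=2 -> substrate=2 bound=3 product=2
t=5: arr=3 -> substrate=2 bound=3 product=5
t=6: arr=0 -> substrate=2 bound=3 product=5
t=7: arr=0 -> substrate=0 bound=2 product=8
t=8: arr=1 -> substrate=0 bound=3 product=8
t=9: arr=0 -> substrate=0 bound=1 product=10
t=10: arr=3 -> substrate=0 bound=3 product=11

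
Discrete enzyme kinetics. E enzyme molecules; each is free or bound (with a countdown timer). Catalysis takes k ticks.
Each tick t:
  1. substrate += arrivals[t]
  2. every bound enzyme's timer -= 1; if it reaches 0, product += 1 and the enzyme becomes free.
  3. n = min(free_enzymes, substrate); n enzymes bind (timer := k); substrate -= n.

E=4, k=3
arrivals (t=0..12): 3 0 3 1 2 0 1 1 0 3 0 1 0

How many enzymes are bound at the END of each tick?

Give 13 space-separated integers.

Answer: 3 3 4 4 4 4 3 4 3 4 3 4 1

Derivation:
t=0: arr=3 -> substrate=0 bound=3 product=0
t=1: arr=0 -> substrate=0 bound=3 product=0
t=2: arr=3 -> substrate=2 bound=4 product=0
t=3: arr=1 -> substrate=0 bound=4 product=3
t=4: arr=2 -> substrate=2 bound=4 product=3
t=5: arr=0 -> substrate=1 bound=4 product=4
t=6: arr=1 -> substrate=0 bound=3 product=7
t=7: arr=1 -> substrate=0 bound=4 product=7
t=8: arr=0 -> substrate=0 bound=3 product=8
t=9: arr=3 -> substrate=0 bound=4 product=10
t=10: arr=0 -> substrate=0 bound=3 product=11
t=11: arr=1 -> substrate=0 bound=4 product=11
t=12: arr=0 -> substrate=0 bound=1 product=14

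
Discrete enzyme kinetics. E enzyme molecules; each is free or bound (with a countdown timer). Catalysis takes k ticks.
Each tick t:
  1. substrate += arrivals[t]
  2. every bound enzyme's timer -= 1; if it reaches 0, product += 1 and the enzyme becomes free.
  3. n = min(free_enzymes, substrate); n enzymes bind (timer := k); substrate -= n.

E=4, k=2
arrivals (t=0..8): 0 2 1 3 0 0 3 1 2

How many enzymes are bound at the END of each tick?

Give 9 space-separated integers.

Answer: 0 2 3 4 3 0 3 4 3

Derivation:
t=0: arr=0 -> substrate=0 bound=0 product=0
t=1: arr=2 -> substrate=0 bound=2 product=0
t=2: arr=1 -> substrate=0 bound=3 product=0
t=3: arr=3 -> substrate=0 bound=4 product=2
t=4: arr=0 -> substrate=0 bound=3 product=3
t=5: arr=0 -> substrate=0 bound=0 product=6
t=6: arr=3 -> substrate=0 bound=3 product=6
t=7: arr=1 -> substrate=0 bound=4 product=6
t=8: arr=2 -> substrate=0 bound=3 product=9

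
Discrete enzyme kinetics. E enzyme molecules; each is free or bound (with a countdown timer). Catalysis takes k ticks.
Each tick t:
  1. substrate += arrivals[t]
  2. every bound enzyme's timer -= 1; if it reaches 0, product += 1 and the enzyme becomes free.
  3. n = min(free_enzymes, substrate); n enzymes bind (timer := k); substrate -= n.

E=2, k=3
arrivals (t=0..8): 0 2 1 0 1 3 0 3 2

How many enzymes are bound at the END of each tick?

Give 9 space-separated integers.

t=0: arr=0 -> substrate=0 bound=0 product=0
t=1: arr=2 -> substrate=0 bound=2 product=0
t=2: arr=1 -> substrate=1 bound=2 product=0
t=3: arr=0 -> substrate=1 bound=2 product=0
t=4: arr=1 -> substrate=0 bound=2 product=2
t=5: arr=3 -> substrate=3 bound=2 product=2
t=6: arr=0 -> substrate=3 bound=2 product=2
t=7: arr=3 -> substrate=4 bound=2 product=4
t=8: arr=2 -> substrate=6 bound=2 product=4

Answer: 0 2 2 2 2 2 2 2 2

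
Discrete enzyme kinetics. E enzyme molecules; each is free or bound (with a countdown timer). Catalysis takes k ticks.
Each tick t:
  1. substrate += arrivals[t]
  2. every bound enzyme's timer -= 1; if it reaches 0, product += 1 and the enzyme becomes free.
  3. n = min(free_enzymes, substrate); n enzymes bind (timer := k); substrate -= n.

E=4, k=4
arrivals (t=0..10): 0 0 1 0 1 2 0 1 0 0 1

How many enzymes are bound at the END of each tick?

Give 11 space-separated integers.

Answer: 0 0 1 1 2 4 3 4 3 1 2

Derivation:
t=0: arr=0 -> substrate=0 bound=0 product=0
t=1: arr=0 -> substrate=0 bound=0 product=0
t=2: arr=1 -> substrate=0 bound=1 product=0
t=3: arr=0 -> substrate=0 bound=1 product=0
t=4: arr=1 -> substrate=0 bound=2 product=0
t=5: arr=2 -> substrate=0 bound=4 product=0
t=6: arr=0 -> substrate=0 bound=3 product=1
t=7: arr=1 -> substrate=0 bound=4 product=1
t=8: arr=0 -> substrate=0 bound=3 product=2
t=9: arr=0 -> substrate=0 bound=1 product=4
t=10: arr=1 -> substrate=0 bound=2 product=4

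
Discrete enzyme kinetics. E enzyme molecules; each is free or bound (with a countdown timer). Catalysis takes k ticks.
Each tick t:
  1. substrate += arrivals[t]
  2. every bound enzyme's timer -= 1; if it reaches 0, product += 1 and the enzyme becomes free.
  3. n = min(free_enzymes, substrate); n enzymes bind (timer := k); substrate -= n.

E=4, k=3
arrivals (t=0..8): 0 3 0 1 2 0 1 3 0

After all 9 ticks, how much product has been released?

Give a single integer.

Answer: 6

Derivation:
t=0: arr=0 -> substrate=0 bound=0 product=0
t=1: arr=3 -> substrate=0 bound=3 product=0
t=2: arr=0 -> substrate=0 bound=3 product=0
t=3: arr=1 -> substrate=0 bound=4 product=0
t=4: arr=2 -> substrate=0 bound=3 product=3
t=5: arr=0 -> substrate=0 bound=3 product=3
t=6: arr=1 -> substrate=0 bound=3 product=4
t=7: arr=3 -> substrate=0 bound=4 product=6
t=8: arr=0 -> substrate=0 bound=4 product=6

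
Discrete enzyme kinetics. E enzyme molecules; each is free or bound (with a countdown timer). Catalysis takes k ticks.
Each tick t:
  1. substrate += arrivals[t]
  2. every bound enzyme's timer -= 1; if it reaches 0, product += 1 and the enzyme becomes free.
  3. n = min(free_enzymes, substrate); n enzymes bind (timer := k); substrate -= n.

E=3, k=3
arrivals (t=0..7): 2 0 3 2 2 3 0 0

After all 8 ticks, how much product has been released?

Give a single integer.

t=0: arr=2 -> substrate=0 bound=2 product=0
t=1: arr=0 -> substrate=0 bound=2 product=0
t=2: arr=3 -> substrate=2 bound=3 product=0
t=3: arr=2 -> substrate=2 bound=3 product=2
t=4: arr=2 -> substrate=4 bound=3 product=2
t=5: arr=3 -> substrate=6 bound=3 product=3
t=6: arr=0 -> substrate=4 bound=3 product=5
t=7: arr=0 -> substrate=4 bound=3 product=5

Answer: 5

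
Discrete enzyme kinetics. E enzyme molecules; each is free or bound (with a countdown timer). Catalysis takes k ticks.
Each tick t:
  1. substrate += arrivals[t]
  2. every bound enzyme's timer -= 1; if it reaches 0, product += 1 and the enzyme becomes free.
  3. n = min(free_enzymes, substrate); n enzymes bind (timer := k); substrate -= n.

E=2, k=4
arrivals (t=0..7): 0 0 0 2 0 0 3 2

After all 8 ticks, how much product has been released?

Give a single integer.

Answer: 2

Derivation:
t=0: arr=0 -> substrate=0 bound=0 product=0
t=1: arr=0 -> substrate=0 bound=0 product=0
t=2: arr=0 -> substrate=0 bound=0 product=0
t=3: arr=2 -> substrate=0 bound=2 product=0
t=4: arr=0 -> substrate=0 bound=2 product=0
t=5: arr=0 -> substrate=0 bound=2 product=0
t=6: arr=3 -> substrate=3 bound=2 product=0
t=7: arr=2 -> substrate=3 bound=2 product=2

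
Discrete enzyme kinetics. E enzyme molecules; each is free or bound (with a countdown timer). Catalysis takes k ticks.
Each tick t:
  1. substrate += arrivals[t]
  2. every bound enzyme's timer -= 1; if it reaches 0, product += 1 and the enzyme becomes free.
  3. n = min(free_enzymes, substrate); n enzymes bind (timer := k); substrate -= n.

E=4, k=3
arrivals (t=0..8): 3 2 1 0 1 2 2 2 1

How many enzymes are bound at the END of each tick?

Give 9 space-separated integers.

Answer: 3 4 4 3 3 4 4 4 4

Derivation:
t=0: arr=3 -> substrate=0 bound=3 product=0
t=1: arr=2 -> substrate=1 bound=4 product=0
t=2: arr=1 -> substrate=2 bound=4 product=0
t=3: arr=0 -> substrate=0 bound=3 product=3
t=4: arr=1 -> substrate=0 bound=3 product=4
t=5: arr=2 -> substrate=1 bound=4 product=4
t=6: arr=2 -> substrate=1 bound=4 product=6
t=7: arr=2 -> substrate=2 bound=4 product=7
t=8: arr=1 -> substrate=2 bound=4 product=8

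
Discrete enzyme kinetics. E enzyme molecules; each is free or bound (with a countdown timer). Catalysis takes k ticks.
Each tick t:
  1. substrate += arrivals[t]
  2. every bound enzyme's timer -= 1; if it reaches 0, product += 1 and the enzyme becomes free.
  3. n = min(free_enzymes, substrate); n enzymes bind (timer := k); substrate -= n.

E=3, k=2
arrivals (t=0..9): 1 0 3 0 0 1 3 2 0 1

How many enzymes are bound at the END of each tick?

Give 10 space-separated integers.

Answer: 1 1 3 3 0 1 3 3 3 3

Derivation:
t=0: arr=1 -> substrate=0 bound=1 product=0
t=1: arr=0 -> substrate=0 bound=1 product=0
t=2: arr=3 -> substrate=0 bound=3 product=1
t=3: arr=0 -> substrate=0 bound=3 product=1
t=4: arr=0 -> substrate=0 bound=0 product=4
t=5: arr=1 -> substrate=0 bound=1 product=4
t=6: arr=3 -> substrate=1 bound=3 product=4
t=7: arr=2 -> substrate=2 bound=3 product=5
t=8: arr=0 -> substrate=0 bound=3 product=7
t=9: arr=1 -> substrate=0 bound=3 product=8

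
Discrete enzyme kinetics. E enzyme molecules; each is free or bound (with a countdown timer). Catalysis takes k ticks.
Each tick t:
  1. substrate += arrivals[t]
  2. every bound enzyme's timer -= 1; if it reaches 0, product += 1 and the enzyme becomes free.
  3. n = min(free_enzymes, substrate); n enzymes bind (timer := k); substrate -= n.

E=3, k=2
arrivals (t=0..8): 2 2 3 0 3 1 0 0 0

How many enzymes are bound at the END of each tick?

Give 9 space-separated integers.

Answer: 2 3 3 3 3 3 3 2 0

Derivation:
t=0: arr=2 -> substrate=0 bound=2 product=0
t=1: arr=2 -> substrate=1 bound=3 product=0
t=2: arr=3 -> substrate=2 bound=3 product=2
t=3: arr=0 -> substrate=1 bound=3 product=3
t=4: arr=3 -> substrate=2 bound=3 product=5
t=5: arr=1 -> substrate=2 bound=3 product=6
t=6: arr=0 -> substrate=0 bound=3 product=8
t=7: arr=0 -> substrate=0 bound=2 product=9
t=8: arr=0 -> substrate=0 bound=0 product=11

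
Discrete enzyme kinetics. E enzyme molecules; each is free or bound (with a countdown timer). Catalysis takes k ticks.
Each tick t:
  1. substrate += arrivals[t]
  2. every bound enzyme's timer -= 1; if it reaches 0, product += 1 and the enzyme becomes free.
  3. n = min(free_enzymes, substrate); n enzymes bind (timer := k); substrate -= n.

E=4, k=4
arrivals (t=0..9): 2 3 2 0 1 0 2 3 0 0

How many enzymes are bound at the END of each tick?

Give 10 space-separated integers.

t=0: arr=2 -> substrate=0 bound=2 product=0
t=1: arr=3 -> substrate=1 bound=4 product=0
t=2: arr=2 -> substrate=3 bound=4 product=0
t=3: arr=0 -> substrate=3 bound=4 product=0
t=4: arr=1 -> substrate=2 bound=4 product=2
t=5: arr=0 -> substrate=0 bound=4 product=4
t=6: arr=2 -> substrate=2 bound=4 product=4
t=7: arr=3 -> substrate=5 bound=4 product=4
t=8: arr=0 -> substrate=3 bound=4 product=6
t=9: arr=0 -> substrate=1 bound=4 product=8

Answer: 2 4 4 4 4 4 4 4 4 4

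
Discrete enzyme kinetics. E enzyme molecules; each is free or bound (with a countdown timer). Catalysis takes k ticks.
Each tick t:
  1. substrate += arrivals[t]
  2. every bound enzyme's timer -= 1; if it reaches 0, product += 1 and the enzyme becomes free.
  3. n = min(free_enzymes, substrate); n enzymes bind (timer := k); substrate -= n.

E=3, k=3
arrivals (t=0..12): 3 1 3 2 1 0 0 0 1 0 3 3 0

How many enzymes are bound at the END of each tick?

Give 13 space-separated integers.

t=0: arr=3 -> substrate=0 bound=3 product=0
t=1: arr=1 -> substrate=1 bound=3 product=0
t=2: arr=3 -> substrate=4 bound=3 product=0
t=3: arr=2 -> substrate=3 bound=3 product=3
t=4: arr=1 -> substrate=4 bound=3 product=3
t=5: arr=0 -> substrate=4 bound=3 product=3
t=6: arr=0 -> substrate=1 bound=3 product=6
t=7: arr=0 -> substrate=1 bound=3 product=6
t=8: arr=1 -> substrate=2 bound=3 product=6
t=9: arr=0 -> substrate=0 bound=2 product=9
t=10: arr=3 -> substrate=2 bound=3 product=9
t=11: arr=3 -> substrate=5 bound=3 product=9
t=12: arr=0 -> substrate=3 bound=3 product=11

Answer: 3 3 3 3 3 3 3 3 3 2 3 3 3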